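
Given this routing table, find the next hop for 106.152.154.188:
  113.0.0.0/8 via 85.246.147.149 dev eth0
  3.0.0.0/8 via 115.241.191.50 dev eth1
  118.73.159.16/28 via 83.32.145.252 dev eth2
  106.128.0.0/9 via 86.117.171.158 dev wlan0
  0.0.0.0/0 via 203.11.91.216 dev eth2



Longest prefix match for 106.152.154.188:
  /8 113.0.0.0: no
  /8 3.0.0.0: no
  /28 118.73.159.16: no
  /9 106.128.0.0: MATCH
  /0 0.0.0.0: MATCH
Selected: next-hop 86.117.171.158 via wlan0 (matched /9)


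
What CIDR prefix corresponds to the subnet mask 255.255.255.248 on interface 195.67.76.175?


Binary: 11111111.11111111.11111111.11111000
Count leading 1s
Prefix: /29


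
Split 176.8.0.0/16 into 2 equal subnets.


New prefix = 16 + 1 = 17
Each subnet has 32768 addresses
  176.8.0.0/17
  176.8.128.0/17
Subnets: 176.8.0.0/17, 176.8.128.0/17


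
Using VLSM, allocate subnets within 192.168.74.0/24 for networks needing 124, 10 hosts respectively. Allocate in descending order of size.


124 hosts -> /25 (126 usable): 192.168.74.0/25
10 hosts -> /28 (14 usable): 192.168.74.128/28
Allocation: 192.168.74.0/25 (124 hosts, 126 usable); 192.168.74.128/28 (10 hosts, 14 usable)


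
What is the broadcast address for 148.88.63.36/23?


Network: 148.88.62.0/23
Host bits = 9
Set all host bits to 1:
Broadcast: 148.88.63.255


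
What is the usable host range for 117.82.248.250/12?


Network: 117.80.0.0
Broadcast: 117.95.255.255
First usable = network + 1
Last usable = broadcast - 1
Range: 117.80.0.1 to 117.95.255.254


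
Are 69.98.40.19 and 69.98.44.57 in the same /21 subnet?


Mask: 255.255.248.0
69.98.40.19 AND mask = 69.98.40.0
69.98.44.57 AND mask = 69.98.40.0
Yes, same subnet (69.98.40.0)


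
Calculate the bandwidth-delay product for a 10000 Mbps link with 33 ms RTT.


BDP = bandwidth * RTT
= 10000 Mbps * 33 ms
= 10000 * 1e6 * 33 / 1000 bits
= 330000000 bits
= 41250000 bytes
= 40283.2031 KB
BDP = 330000000 bits (41250000 bytes)


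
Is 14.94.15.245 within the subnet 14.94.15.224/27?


Subnet network: 14.94.15.224
Test IP AND mask: 14.94.15.224
Yes, 14.94.15.245 is in 14.94.15.224/27


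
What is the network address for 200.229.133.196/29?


IP:   11001000.11100101.10000101.11000100
Mask: 11111111.11111111.11111111.11111000
AND operation:
Net:  11001000.11100101.10000101.11000000
Network: 200.229.133.192/29


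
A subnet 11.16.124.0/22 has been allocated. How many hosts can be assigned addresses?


Host bits = 32 - 22 = 10
Total addresses = 2^10 = 1024
Usable = total - 2 (network and broadcast)
Usable hosts: 1022


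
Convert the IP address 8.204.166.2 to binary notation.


8 = 00001000
204 = 11001100
166 = 10100110
2 = 00000010
Binary: 00001000.11001100.10100110.00000010


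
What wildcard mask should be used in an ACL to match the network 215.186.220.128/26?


Subnet mask: 255.255.255.192
Wildcard = 255.255.255.255 - subnet mask
255 - 255 = 0
255 - 255 = 0
255 - 255 = 0
255 - 192 = 63
Wildcard: 0.0.0.63


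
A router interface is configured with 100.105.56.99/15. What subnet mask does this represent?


/15 means 15 network bits, 17 host bits
Binary: 11111111111111100000000000000000
Mask: 255.254.0.0


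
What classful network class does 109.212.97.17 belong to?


First octet: 109
Binary: 01101101
0xxxxxxx -> Class A (1-126)
Class A, default mask 255.0.0.0 (/8)


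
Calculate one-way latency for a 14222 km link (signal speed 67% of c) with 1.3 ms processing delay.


Speed = 0.67 * 3e5 km/s = 201000 km/s
Propagation delay = 14222 / 201000 = 0.0708 s = 70.7562 ms
Processing delay = 1.3 ms
Total one-way latency = 72.0562 ms


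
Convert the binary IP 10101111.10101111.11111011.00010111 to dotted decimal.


10101111 = 175
10101111 = 175
11111011 = 251
00010111 = 23
IP: 175.175.251.23


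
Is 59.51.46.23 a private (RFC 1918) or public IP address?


RFC 1918 private ranges:
  10.0.0.0/8 (10.0.0.0 - 10.255.255.255)
  172.16.0.0/12 (172.16.0.0 - 172.31.255.255)
  192.168.0.0/16 (192.168.0.0 - 192.168.255.255)
Public (not in any RFC 1918 range)


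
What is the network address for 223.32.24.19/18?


IP:   11011111.00100000.00011000.00010011
Mask: 11111111.11111111.11000000.00000000
AND operation:
Net:  11011111.00100000.00000000.00000000
Network: 223.32.0.0/18


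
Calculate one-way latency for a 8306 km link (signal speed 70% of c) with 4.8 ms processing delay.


Speed = 0.7 * 3e5 km/s = 210000 km/s
Propagation delay = 8306 / 210000 = 0.0396 s = 39.5524 ms
Processing delay = 4.8 ms
Total one-way latency = 44.3524 ms


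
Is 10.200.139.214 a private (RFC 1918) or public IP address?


RFC 1918 private ranges:
  10.0.0.0/8 (10.0.0.0 - 10.255.255.255)
  172.16.0.0/12 (172.16.0.0 - 172.31.255.255)
  192.168.0.0/16 (192.168.0.0 - 192.168.255.255)
Private (in 10.0.0.0/8)


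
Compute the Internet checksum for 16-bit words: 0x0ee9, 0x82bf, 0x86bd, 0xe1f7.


Sum all words (with carry folding):
+ 0x0ee9 = 0x0ee9
+ 0x82bf = 0x91a8
+ 0x86bd = 0x1866
+ 0xe1f7 = 0xfa5d
One's complement: ~0xfa5d
Checksum = 0x05a2


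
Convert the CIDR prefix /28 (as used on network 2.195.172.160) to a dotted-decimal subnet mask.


/28 means 28 network bits, 4 host bits
Binary: 11111111111111111111111111110000
Mask: 255.255.255.240


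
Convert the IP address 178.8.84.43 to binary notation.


178 = 10110010
8 = 00001000
84 = 01010100
43 = 00101011
Binary: 10110010.00001000.01010100.00101011


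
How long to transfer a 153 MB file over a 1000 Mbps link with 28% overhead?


Effective throughput = 1000 * (1 - 28/100) = 720 Mbps
File size in Mb = 153 * 8 = 1224 Mb
Time = 1224 / 720
Time = 1.7 seconds


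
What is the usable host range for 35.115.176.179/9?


Network: 35.0.0.0
Broadcast: 35.127.255.255
First usable = network + 1
Last usable = broadcast - 1
Range: 35.0.0.1 to 35.127.255.254


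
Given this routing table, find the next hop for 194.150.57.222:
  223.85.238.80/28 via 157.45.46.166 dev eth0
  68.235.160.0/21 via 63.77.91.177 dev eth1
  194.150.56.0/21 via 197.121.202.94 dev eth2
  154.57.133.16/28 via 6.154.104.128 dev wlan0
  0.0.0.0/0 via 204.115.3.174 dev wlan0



Longest prefix match for 194.150.57.222:
  /28 223.85.238.80: no
  /21 68.235.160.0: no
  /21 194.150.56.0: MATCH
  /28 154.57.133.16: no
  /0 0.0.0.0: MATCH
Selected: next-hop 197.121.202.94 via eth2 (matched /21)


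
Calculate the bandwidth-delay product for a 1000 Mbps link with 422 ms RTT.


BDP = bandwidth * RTT
= 1000 Mbps * 422 ms
= 1000 * 1e6 * 422 / 1000 bits
= 422000000 bits
= 52750000 bytes
= 51513.6719 KB
BDP = 422000000 bits (52750000 bytes)


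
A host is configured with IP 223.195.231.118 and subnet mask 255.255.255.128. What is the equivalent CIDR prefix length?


Binary: 11111111.11111111.11111111.10000000
Count leading 1s
Prefix: /25


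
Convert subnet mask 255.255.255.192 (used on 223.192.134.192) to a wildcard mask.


Subnet mask: 255.255.255.192
Wildcard = 255.255.255.255 - subnet mask
255 - 255 = 0
255 - 255 = 0
255 - 255 = 0
255 - 192 = 63
Wildcard: 0.0.0.63


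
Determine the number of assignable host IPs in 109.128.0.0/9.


Host bits = 32 - 9 = 23
Total addresses = 2^23 = 8388608
Usable = total - 2 (network and broadcast)
Usable hosts: 8388606


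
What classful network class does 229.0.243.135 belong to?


First octet: 229
Binary: 11100101
1110xxxx -> Class D (224-239)
Class D (multicast), default mask N/A


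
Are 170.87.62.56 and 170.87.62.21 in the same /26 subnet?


Mask: 255.255.255.192
170.87.62.56 AND mask = 170.87.62.0
170.87.62.21 AND mask = 170.87.62.0
Yes, same subnet (170.87.62.0)


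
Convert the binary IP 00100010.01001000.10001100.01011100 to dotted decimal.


00100010 = 34
01001000 = 72
10001100 = 140
01011100 = 92
IP: 34.72.140.92


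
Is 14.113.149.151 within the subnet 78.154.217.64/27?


Subnet network: 78.154.217.64
Test IP AND mask: 14.113.149.128
No, 14.113.149.151 is not in 78.154.217.64/27


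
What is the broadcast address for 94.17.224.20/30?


Network: 94.17.224.20/30
Host bits = 2
Set all host bits to 1:
Broadcast: 94.17.224.23


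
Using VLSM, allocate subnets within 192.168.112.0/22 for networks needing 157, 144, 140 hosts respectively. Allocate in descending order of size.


157 hosts -> /24 (254 usable): 192.168.112.0/24
144 hosts -> /24 (254 usable): 192.168.113.0/24
140 hosts -> /24 (254 usable): 192.168.114.0/24
Allocation: 192.168.112.0/24 (157 hosts, 254 usable); 192.168.113.0/24 (144 hosts, 254 usable); 192.168.114.0/24 (140 hosts, 254 usable)


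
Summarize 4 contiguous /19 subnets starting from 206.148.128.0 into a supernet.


Original prefix: /19
Number of subnets: 4 = 2^2
New prefix = 19 - 2 = 17
Supernet: 206.148.128.0/17


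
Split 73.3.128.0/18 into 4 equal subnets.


New prefix = 18 + 2 = 20
Each subnet has 4096 addresses
  73.3.128.0/20
  73.3.144.0/20
  73.3.160.0/20
  73.3.176.0/20
Subnets: 73.3.128.0/20, 73.3.144.0/20, 73.3.160.0/20, 73.3.176.0/20


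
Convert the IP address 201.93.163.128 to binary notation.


201 = 11001001
93 = 01011101
163 = 10100011
128 = 10000000
Binary: 11001001.01011101.10100011.10000000


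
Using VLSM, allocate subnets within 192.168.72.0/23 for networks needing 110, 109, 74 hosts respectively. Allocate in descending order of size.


110 hosts -> /25 (126 usable): 192.168.72.0/25
109 hosts -> /25 (126 usable): 192.168.72.128/25
74 hosts -> /25 (126 usable): 192.168.73.0/25
Allocation: 192.168.72.0/25 (110 hosts, 126 usable); 192.168.72.128/25 (109 hosts, 126 usable); 192.168.73.0/25 (74 hosts, 126 usable)


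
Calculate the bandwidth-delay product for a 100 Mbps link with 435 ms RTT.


BDP = bandwidth * RTT
= 100 Mbps * 435 ms
= 100 * 1e6 * 435 / 1000 bits
= 43500000 bits
= 5437500 bytes
= 5310.0586 KB
BDP = 43500000 bits (5437500 bytes)


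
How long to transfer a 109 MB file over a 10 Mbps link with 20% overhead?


Effective throughput = 10 * (1 - 20/100) = 8 Mbps
File size in Mb = 109 * 8 = 872 Mb
Time = 872 / 8
Time = 109 seconds


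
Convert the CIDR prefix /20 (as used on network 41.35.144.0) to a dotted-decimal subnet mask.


/20 means 20 network bits, 12 host bits
Binary: 11111111111111111111000000000000
Mask: 255.255.240.0


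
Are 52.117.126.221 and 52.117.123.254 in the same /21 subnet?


Mask: 255.255.248.0
52.117.126.221 AND mask = 52.117.120.0
52.117.123.254 AND mask = 52.117.120.0
Yes, same subnet (52.117.120.0)


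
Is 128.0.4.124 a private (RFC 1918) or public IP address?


RFC 1918 private ranges:
  10.0.0.0/8 (10.0.0.0 - 10.255.255.255)
  172.16.0.0/12 (172.16.0.0 - 172.31.255.255)
  192.168.0.0/16 (192.168.0.0 - 192.168.255.255)
Public (not in any RFC 1918 range)


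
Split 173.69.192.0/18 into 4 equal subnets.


New prefix = 18 + 2 = 20
Each subnet has 4096 addresses
  173.69.192.0/20
  173.69.208.0/20
  173.69.224.0/20
  173.69.240.0/20
Subnets: 173.69.192.0/20, 173.69.208.0/20, 173.69.224.0/20, 173.69.240.0/20


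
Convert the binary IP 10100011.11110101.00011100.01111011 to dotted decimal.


10100011 = 163
11110101 = 245
00011100 = 28
01111011 = 123
IP: 163.245.28.123


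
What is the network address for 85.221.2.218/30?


IP:   01010101.11011101.00000010.11011010
Mask: 11111111.11111111.11111111.11111100
AND operation:
Net:  01010101.11011101.00000010.11011000
Network: 85.221.2.216/30


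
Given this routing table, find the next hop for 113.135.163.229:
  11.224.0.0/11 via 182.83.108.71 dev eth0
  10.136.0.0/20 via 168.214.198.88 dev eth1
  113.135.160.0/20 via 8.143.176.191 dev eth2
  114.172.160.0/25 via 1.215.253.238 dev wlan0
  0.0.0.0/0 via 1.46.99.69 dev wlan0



Longest prefix match for 113.135.163.229:
  /11 11.224.0.0: no
  /20 10.136.0.0: no
  /20 113.135.160.0: MATCH
  /25 114.172.160.0: no
  /0 0.0.0.0: MATCH
Selected: next-hop 8.143.176.191 via eth2 (matched /20)


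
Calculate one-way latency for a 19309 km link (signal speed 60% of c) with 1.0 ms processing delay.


Speed = 0.6 * 3e5 km/s = 180000 km/s
Propagation delay = 19309 / 180000 = 0.1073 s = 107.2722 ms
Processing delay = 1.0 ms
Total one-way latency = 108.2722 ms


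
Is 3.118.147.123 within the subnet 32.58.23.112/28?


Subnet network: 32.58.23.112
Test IP AND mask: 3.118.147.112
No, 3.118.147.123 is not in 32.58.23.112/28


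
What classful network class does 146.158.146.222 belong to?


First octet: 146
Binary: 10010010
10xxxxxx -> Class B (128-191)
Class B, default mask 255.255.0.0 (/16)


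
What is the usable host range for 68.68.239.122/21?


Network: 68.68.232.0
Broadcast: 68.68.239.255
First usable = network + 1
Last usable = broadcast - 1
Range: 68.68.232.1 to 68.68.239.254


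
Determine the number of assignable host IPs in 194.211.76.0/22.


Host bits = 32 - 22 = 10
Total addresses = 2^10 = 1024
Usable = total - 2 (network and broadcast)
Usable hosts: 1022


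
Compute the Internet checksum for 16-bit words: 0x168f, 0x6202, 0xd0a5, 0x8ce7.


Sum all words (with carry folding):
+ 0x168f = 0x168f
+ 0x6202 = 0x7891
+ 0xd0a5 = 0x4937
+ 0x8ce7 = 0xd61e
One's complement: ~0xd61e
Checksum = 0x29e1


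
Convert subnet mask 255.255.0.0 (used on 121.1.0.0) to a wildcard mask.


Subnet mask: 255.255.0.0
Wildcard = 255.255.255.255 - subnet mask
255 - 255 = 0
255 - 255 = 0
255 - 0 = 255
255 - 0 = 255
Wildcard: 0.0.255.255


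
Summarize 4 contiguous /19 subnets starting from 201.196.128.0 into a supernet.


Original prefix: /19
Number of subnets: 4 = 2^2
New prefix = 19 - 2 = 17
Supernet: 201.196.128.0/17


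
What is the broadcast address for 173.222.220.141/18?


Network: 173.222.192.0/18
Host bits = 14
Set all host bits to 1:
Broadcast: 173.222.255.255


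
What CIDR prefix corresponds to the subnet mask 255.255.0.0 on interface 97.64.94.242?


Binary: 11111111.11111111.00000000.00000000
Count leading 1s
Prefix: /16


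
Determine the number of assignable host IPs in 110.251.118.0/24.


Host bits = 32 - 24 = 8
Total addresses = 2^8 = 256
Usable = total - 2 (network and broadcast)
Usable hosts: 254


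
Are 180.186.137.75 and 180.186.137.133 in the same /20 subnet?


Mask: 255.255.240.0
180.186.137.75 AND mask = 180.186.128.0
180.186.137.133 AND mask = 180.186.128.0
Yes, same subnet (180.186.128.0)


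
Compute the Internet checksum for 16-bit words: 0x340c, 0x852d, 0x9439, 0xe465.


Sum all words (with carry folding):
+ 0x340c = 0x340c
+ 0x852d = 0xb939
+ 0x9439 = 0x4d73
+ 0xe465 = 0x31d9
One's complement: ~0x31d9
Checksum = 0xce26


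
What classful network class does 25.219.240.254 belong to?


First octet: 25
Binary: 00011001
0xxxxxxx -> Class A (1-126)
Class A, default mask 255.0.0.0 (/8)


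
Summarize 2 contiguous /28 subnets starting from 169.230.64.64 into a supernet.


Original prefix: /28
Number of subnets: 2 = 2^1
New prefix = 28 - 1 = 27
Supernet: 169.230.64.64/27


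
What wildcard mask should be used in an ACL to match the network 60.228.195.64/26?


Subnet mask: 255.255.255.192
Wildcard = 255.255.255.255 - subnet mask
255 - 255 = 0
255 - 255 = 0
255 - 255 = 0
255 - 192 = 63
Wildcard: 0.0.0.63


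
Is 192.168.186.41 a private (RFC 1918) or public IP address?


RFC 1918 private ranges:
  10.0.0.0/8 (10.0.0.0 - 10.255.255.255)
  172.16.0.0/12 (172.16.0.0 - 172.31.255.255)
  192.168.0.0/16 (192.168.0.0 - 192.168.255.255)
Private (in 192.168.0.0/16)


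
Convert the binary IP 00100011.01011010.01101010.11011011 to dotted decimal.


00100011 = 35
01011010 = 90
01101010 = 106
11011011 = 219
IP: 35.90.106.219


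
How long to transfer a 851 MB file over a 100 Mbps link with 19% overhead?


Effective throughput = 100 * (1 - 19/100) = 81 Mbps
File size in Mb = 851 * 8 = 6808 Mb
Time = 6808 / 81
Time = 84.0494 seconds


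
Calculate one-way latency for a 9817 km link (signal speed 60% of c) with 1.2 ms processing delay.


Speed = 0.6 * 3e5 km/s = 180000 km/s
Propagation delay = 9817 / 180000 = 0.0545 s = 54.5389 ms
Processing delay = 1.2 ms
Total one-way latency = 55.7389 ms


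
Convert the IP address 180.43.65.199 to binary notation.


180 = 10110100
43 = 00101011
65 = 01000001
199 = 11000111
Binary: 10110100.00101011.01000001.11000111


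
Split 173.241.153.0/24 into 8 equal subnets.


New prefix = 24 + 3 = 27
Each subnet has 32 addresses
  173.241.153.0/27
  173.241.153.32/27
  173.241.153.64/27
  173.241.153.96/27
  173.241.153.128/27
  173.241.153.160/27
  173.241.153.192/27
  173.241.153.224/27
Subnets: 173.241.153.0/27, 173.241.153.32/27, 173.241.153.64/27, 173.241.153.96/27, 173.241.153.128/27, 173.241.153.160/27, 173.241.153.192/27, 173.241.153.224/27


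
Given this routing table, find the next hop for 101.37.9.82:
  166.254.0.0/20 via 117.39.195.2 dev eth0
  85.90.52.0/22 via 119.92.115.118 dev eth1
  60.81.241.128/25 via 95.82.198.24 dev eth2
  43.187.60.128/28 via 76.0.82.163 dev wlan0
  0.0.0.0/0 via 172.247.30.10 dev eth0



Longest prefix match for 101.37.9.82:
  /20 166.254.0.0: no
  /22 85.90.52.0: no
  /25 60.81.241.128: no
  /28 43.187.60.128: no
  /0 0.0.0.0: MATCH
Selected: next-hop 172.247.30.10 via eth0 (matched /0)


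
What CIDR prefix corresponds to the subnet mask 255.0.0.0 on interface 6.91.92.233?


Binary: 11111111.00000000.00000000.00000000
Count leading 1s
Prefix: /8


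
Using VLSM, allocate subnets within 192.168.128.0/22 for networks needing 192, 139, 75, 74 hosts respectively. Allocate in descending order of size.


192 hosts -> /24 (254 usable): 192.168.128.0/24
139 hosts -> /24 (254 usable): 192.168.129.0/24
75 hosts -> /25 (126 usable): 192.168.130.0/25
74 hosts -> /25 (126 usable): 192.168.130.128/25
Allocation: 192.168.128.0/24 (192 hosts, 254 usable); 192.168.129.0/24 (139 hosts, 254 usable); 192.168.130.0/25 (75 hosts, 126 usable); 192.168.130.128/25 (74 hosts, 126 usable)


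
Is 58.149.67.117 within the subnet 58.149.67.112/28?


Subnet network: 58.149.67.112
Test IP AND mask: 58.149.67.112
Yes, 58.149.67.117 is in 58.149.67.112/28


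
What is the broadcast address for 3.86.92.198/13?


Network: 3.80.0.0/13
Host bits = 19
Set all host bits to 1:
Broadcast: 3.87.255.255


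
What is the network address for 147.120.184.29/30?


IP:   10010011.01111000.10111000.00011101
Mask: 11111111.11111111.11111111.11111100
AND operation:
Net:  10010011.01111000.10111000.00011100
Network: 147.120.184.28/30


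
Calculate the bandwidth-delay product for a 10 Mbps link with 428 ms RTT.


BDP = bandwidth * RTT
= 10 Mbps * 428 ms
= 10 * 1e6 * 428 / 1000 bits
= 4280000 bits
= 535000 bytes
= 522.4609 KB
BDP = 4280000 bits (535000 bytes)


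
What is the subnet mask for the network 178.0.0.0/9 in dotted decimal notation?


/9 means 9 network bits, 23 host bits
Binary: 11111111100000000000000000000000
Mask: 255.128.0.0


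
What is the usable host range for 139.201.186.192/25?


Network: 139.201.186.128
Broadcast: 139.201.186.255
First usable = network + 1
Last usable = broadcast - 1
Range: 139.201.186.129 to 139.201.186.254


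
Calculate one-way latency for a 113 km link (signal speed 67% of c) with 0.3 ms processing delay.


Speed = 0.67 * 3e5 km/s = 201000 km/s
Propagation delay = 113 / 201000 = 0.0006 s = 0.5622 ms
Processing delay = 0.3 ms
Total one-way latency = 0.8622 ms


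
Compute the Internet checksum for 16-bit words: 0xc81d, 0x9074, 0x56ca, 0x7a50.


Sum all words (with carry folding):
+ 0xc81d = 0xc81d
+ 0x9074 = 0x5892
+ 0x56ca = 0xaf5c
+ 0x7a50 = 0x29ad
One's complement: ~0x29ad
Checksum = 0xd652


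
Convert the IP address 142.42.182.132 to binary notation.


142 = 10001110
42 = 00101010
182 = 10110110
132 = 10000100
Binary: 10001110.00101010.10110110.10000100


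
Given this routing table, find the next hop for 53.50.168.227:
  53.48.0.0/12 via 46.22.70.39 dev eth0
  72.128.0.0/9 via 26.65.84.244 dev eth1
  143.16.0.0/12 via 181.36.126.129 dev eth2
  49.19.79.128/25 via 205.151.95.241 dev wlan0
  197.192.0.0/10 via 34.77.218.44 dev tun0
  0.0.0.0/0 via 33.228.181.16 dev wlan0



Longest prefix match for 53.50.168.227:
  /12 53.48.0.0: MATCH
  /9 72.128.0.0: no
  /12 143.16.0.0: no
  /25 49.19.79.128: no
  /10 197.192.0.0: no
  /0 0.0.0.0: MATCH
Selected: next-hop 46.22.70.39 via eth0 (matched /12)


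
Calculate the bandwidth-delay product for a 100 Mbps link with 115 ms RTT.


BDP = bandwidth * RTT
= 100 Mbps * 115 ms
= 100 * 1e6 * 115 / 1000 bits
= 11500000 bits
= 1437500 bytes
= 1403.8086 KB
BDP = 11500000 bits (1437500 bytes)


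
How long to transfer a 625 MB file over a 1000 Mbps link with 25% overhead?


Effective throughput = 1000 * (1 - 25/100) = 750 Mbps
File size in Mb = 625 * 8 = 5000 Mb
Time = 5000 / 750
Time = 6.6667 seconds


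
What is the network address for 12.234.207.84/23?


IP:   00001100.11101010.11001111.01010100
Mask: 11111111.11111111.11111110.00000000
AND operation:
Net:  00001100.11101010.11001110.00000000
Network: 12.234.206.0/23


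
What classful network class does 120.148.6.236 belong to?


First octet: 120
Binary: 01111000
0xxxxxxx -> Class A (1-126)
Class A, default mask 255.0.0.0 (/8)


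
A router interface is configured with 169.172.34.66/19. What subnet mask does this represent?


/19 means 19 network bits, 13 host bits
Binary: 11111111111111111110000000000000
Mask: 255.255.224.0


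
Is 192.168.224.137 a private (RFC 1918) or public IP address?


RFC 1918 private ranges:
  10.0.0.0/8 (10.0.0.0 - 10.255.255.255)
  172.16.0.0/12 (172.16.0.0 - 172.31.255.255)
  192.168.0.0/16 (192.168.0.0 - 192.168.255.255)
Private (in 192.168.0.0/16)


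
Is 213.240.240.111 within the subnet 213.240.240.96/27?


Subnet network: 213.240.240.96
Test IP AND mask: 213.240.240.96
Yes, 213.240.240.111 is in 213.240.240.96/27


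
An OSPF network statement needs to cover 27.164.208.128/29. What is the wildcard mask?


Subnet mask: 255.255.255.248
Wildcard = 255.255.255.255 - subnet mask
255 - 255 = 0
255 - 255 = 0
255 - 255 = 0
255 - 248 = 7
Wildcard: 0.0.0.7


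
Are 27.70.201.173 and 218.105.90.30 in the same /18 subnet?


Mask: 255.255.192.0
27.70.201.173 AND mask = 27.70.192.0
218.105.90.30 AND mask = 218.105.64.0
No, different subnets (27.70.192.0 vs 218.105.64.0)


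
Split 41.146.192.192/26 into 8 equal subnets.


New prefix = 26 + 3 = 29
Each subnet has 8 addresses
  41.146.192.192/29
  41.146.192.200/29
  41.146.192.208/29
  41.146.192.216/29
  41.146.192.224/29
  41.146.192.232/29
  41.146.192.240/29
  41.146.192.248/29
Subnets: 41.146.192.192/29, 41.146.192.200/29, 41.146.192.208/29, 41.146.192.216/29, 41.146.192.224/29, 41.146.192.232/29, 41.146.192.240/29, 41.146.192.248/29


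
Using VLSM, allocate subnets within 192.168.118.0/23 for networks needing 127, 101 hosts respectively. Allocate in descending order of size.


127 hosts -> /24 (254 usable): 192.168.118.0/24
101 hosts -> /25 (126 usable): 192.168.119.0/25
Allocation: 192.168.118.0/24 (127 hosts, 254 usable); 192.168.119.0/25 (101 hosts, 126 usable)


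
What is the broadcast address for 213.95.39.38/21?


Network: 213.95.32.0/21
Host bits = 11
Set all host bits to 1:
Broadcast: 213.95.39.255


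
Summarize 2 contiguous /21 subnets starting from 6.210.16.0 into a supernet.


Original prefix: /21
Number of subnets: 2 = 2^1
New prefix = 21 - 1 = 20
Supernet: 6.210.16.0/20


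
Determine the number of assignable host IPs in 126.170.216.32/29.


Host bits = 32 - 29 = 3
Total addresses = 2^3 = 8
Usable = total - 2 (network and broadcast)
Usable hosts: 6


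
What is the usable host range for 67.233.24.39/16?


Network: 67.233.0.0
Broadcast: 67.233.255.255
First usable = network + 1
Last usable = broadcast - 1
Range: 67.233.0.1 to 67.233.255.254


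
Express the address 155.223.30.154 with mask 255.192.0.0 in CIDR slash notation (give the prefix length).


Binary: 11111111.11000000.00000000.00000000
Count leading 1s
Prefix: /10


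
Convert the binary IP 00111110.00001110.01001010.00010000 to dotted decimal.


00111110 = 62
00001110 = 14
01001010 = 74
00010000 = 16
IP: 62.14.74.16


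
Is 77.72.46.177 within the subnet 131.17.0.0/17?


Subnet network: 131.17.0.0
Test IP AND mask: 77.72.0.0
No, 77.72.46.177 is not in 131.17.0.0/17


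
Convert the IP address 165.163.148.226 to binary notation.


165 = 10100101
163 = 10100011
148 = 10010100
226 = 11100010
Binary: 10100101.10100011.10010100.11100010


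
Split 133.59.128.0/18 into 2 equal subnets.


New prefix = 18 + 1 = 19
Each subnet has 8192 addresses
  133.59.128.0/19
  133.59.160.0/19
Subnets: 133.59.128.0/19, 133.59.160.0/19


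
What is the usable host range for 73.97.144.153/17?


Network: 73.97.128.0
Broadcast: 73.97.255.255
First usable = network + 1
Last usable = broadcast - 1
Range: 73.97.128.1 to 73.97.255.254


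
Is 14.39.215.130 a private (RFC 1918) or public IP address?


RFC 1918 private ranges:
  10.0.0.0/8 (10.0.0.0 - 10.255.255.255)
  172.16.0.0/12 (172.16.0.0 - 172.31.255.255)
  192.168.0.0/16 (192.168.0.0 - 192.168.255.255)
Public (not in any RFC 1918 range)


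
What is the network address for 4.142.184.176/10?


IP:   00000100.10001110.10111000.10110000
Mask: 11111111.11000000.00000000.00000000
AND operation:
Net:  00000100.10000000.00000000.00000000
Network: 4.128.0.0/10


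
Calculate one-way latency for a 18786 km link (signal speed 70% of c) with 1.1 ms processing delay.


Speed = 0.7 * 3e5 km/s = 210000 km/s
Propagation delay = 18786 / 210000 = 0.0895 s = 89.4571 ms
Processing delay = 1.1 ms
Total one-way latency = 90.5571 ms


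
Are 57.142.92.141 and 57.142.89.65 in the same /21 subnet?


Mask: 255.255.248.0
57.142.92.141 AND mask = 57.142.88.0
57.142.89.65 AND mask = 57.142.88.0
Yes, same subnet (57.142.88.0)


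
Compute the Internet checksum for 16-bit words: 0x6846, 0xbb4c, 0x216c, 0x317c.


Sum all words (with carry folding):
+ 0x6846 = 0x6846
+ 0xbb4c = 0x2393
+ 0x216c = 0x44ff
+ 0x317c = 0x767b
One's complement: ~0x767b
Checksum = 0x8984


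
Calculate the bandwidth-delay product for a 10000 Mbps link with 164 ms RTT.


BDP = bandwidth * RTT
= 10000 Mbps * 164 ms
= 10000 * 1e6 * 164 / 1000 bits
= 1640000000 bits
= 205000000 bytes
= 200195.3125 KB
BDP = 1640000000 bits (205000000 bytes)


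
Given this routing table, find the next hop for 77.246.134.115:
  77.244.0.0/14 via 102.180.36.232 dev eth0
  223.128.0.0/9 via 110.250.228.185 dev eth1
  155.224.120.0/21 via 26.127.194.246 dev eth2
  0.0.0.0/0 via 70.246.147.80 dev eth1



Longest prefix match for 77.246.134.115:
  /14 77.244.0.0: MATCH
  /9 223.128.0.0: no
  /21 155.224.120.0: no
  /0 0.0.0.0: MATCH
Selected: next-hop 102.180.36.232 via eth0 (matched /14)


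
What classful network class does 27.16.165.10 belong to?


First octet: 27
Binary: 00011011
0xxxxxxx -> Class A (1-126)
Class A, default mask 255.0.0.0 (/8)


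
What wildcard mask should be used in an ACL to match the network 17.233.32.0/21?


Subnet mask: 255.255.248.0
Wildcard = 255.255.255.255 - subnet mask
255 - 255 = 0
255 - 255 = 0
255 - 248 = 7
255 - 0 = 255
Wildcard: 0.0.7.255


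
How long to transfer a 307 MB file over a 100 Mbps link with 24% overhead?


Effective throughput = 100 * (1 - 24/100) = 76 Mbps
File size in Mb = 307 * 8 = 2456 Mb
Time = 2456 / 76
Time = 32.3158 seconds


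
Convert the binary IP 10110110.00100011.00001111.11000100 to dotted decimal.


10110110 = 182
00100011 = 35
00001111 = 15
11000100 = 196
IP: 182.35.15.196


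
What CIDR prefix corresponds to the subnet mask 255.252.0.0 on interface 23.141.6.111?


Binary: 11111111.11111100.00000000.00000000
Count leading 1s
Prefix: /14


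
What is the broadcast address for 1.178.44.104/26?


Network: 1.178.44.64/26
Host bits = 6
Set all host bits to 1:
Broadcast: 1.178.44.127


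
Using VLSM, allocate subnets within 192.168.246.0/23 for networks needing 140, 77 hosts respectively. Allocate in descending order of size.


140 hosts -> /24 (254 usable): 192.168.246.0/24
77 hosts -> /25 (126 usable): 192.168.247.0/25
Allocation: 192.168.246.0/24 (140 hosts, 254 usable); 192.168.247.0/25 (77 hosts, 126 usable)


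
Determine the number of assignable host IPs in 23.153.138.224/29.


Host bits = 32 - 29 = 3
Total addresses = 2^3 = 8
Usable = total - 2 (network and broadcast)
Usable hosts: 6


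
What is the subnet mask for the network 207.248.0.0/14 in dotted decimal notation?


/14 means 14 network bits, 18 host bits
Binary: 11111111111111000000000000000000
Mask: 255.252.0.0


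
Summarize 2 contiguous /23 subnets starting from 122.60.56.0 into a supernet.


Original prefix: /23
Number of subnets: 2 = 2^1
New prefix = 23 - 1 = 22
Supernet: 122.60.56.0/22


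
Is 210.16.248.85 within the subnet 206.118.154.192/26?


Subnet network: 206.118.154.192
Test IP AND mask: 210.16.248.64
No, 210.16.248.85 is not in 206.118.154.192/26


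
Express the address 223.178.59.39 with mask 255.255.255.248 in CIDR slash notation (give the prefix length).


Binary: 11111111.11111111.11111111.11111000
Count leading 1s
Prefix: /29


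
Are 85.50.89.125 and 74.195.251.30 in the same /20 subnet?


Mask: 255.255.240.0
85.50.89.125 AND mask = 85.50.80.0
74.195.251.30 AND mask = 74.195.240.0
No, different subnets (85.50.80.0 vs 74.195.240.0)


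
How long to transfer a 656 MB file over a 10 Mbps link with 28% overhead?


Effective throughput = 10 * (1 - 28/100) = 7.2 Mbps
File size in Mb = 656 * 8 = 5248 Mb
Time = 5248 / 7.2
Time = 728.8889 seconds


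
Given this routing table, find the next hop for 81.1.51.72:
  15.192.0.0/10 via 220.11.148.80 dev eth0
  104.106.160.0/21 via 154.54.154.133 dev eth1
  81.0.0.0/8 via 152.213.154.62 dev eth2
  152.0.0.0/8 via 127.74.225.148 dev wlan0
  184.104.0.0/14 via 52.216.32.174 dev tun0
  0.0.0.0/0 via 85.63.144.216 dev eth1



Longest prefix match for 81.1.51.72:
  /10 15.192.0.0: no
  /21 104.106.160.0: no
  /8 81.0.0.0: MATCH
  /8 152.0.0.0: no
  /14 184.104.0.0: no
  /0 0.0.0.0: MATCH
Selected: next-hop 152.213.154.62 via eth2 (matched /8)


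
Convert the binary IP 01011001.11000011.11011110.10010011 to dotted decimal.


01011001 = 89
11000011 = 195
11011110 = 222
10010011 = 147
IP: 89.195.222.147


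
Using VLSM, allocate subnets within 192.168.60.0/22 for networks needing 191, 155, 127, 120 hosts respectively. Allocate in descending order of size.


191 hosts -> /24 (254 usable): 192.168.60.0/24
155 hosts -> /24 (254 usable): 192.168.61.0/24
127 hosts -> /24 (254 usable): 192.168.62.0/24
120 hosts -> /25 (126 usable): 192.168.63.0/25
Allocation: 192.168.60.0/24 (191 hosts, 254 usable); 192.168.61.0/24 (155 hosts, 254 usable); 192.168.62.0/24 (127 hosts, 254 usable); 192.168.63.0/25 (120 hosts, 126 usable)


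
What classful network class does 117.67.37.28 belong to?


First octet: 117
Binary: 01110101
0xxxxxxx -> Class A (1-126)
Class A, default mask 255.0.0.0 (/8)


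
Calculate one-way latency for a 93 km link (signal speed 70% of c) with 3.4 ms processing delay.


Speed = 0.7 * 3e5 km/s = 210000 km/s
Propagation delay = 93 / 210000 = 0.0004 s = 0.4429 ms
Processing delay = 3.4 ms
Total one-way latency = 3.8429 ms


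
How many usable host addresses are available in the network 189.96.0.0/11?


Host bits = 32 - 11 = 21
Total addresses = 2^21 = 2097152
Usable = total - 2 (network and broadcast)
Usable hosts: 2097150


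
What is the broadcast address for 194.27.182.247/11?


Network: 194.0.0.0/11
Host bits = 21
Set all host bits to 1:
Broadcast: 194.31.255.255


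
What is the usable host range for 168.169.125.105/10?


Network: 168.128.0.0
Broadcast: 168.191.255.255
First usable = network + 1
Last usable = broadcast - 1
Range: 168.128.0.1 to 168.191.255.254


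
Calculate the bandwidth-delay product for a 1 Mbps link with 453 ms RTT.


BDP = bandwidth * RTT
= 1 Mbps * 453 ms
= 1 * 1e6 * 453 / 1000 bits
= 453000 bits
= 56625 bytes
= 55.2979 KB
BDP = 453000 bits (56625 bytes)


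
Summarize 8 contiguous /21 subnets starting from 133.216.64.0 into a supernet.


Original prefix: /21
Number of subnets: 8 = 2^3
New prefix = 21 - 3 = 18
Supernet: 133.216.64.0/18


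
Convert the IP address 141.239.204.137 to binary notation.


141 = 10001101
239 = 11101111
204 = 11001100
137 = 10001001
Binary: 10001101.11101111.11001100.10001001


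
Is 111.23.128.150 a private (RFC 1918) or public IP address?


RFC 1918 private ranges:
  10.0.0.0/8 (10.0.0.0 - 10.255.255.255)
  172.16.0.0/12 (172.16.0.0 - 172.31.255.255)
  192.168.0.0/16 (192.168.0.0 - 192.168.255.255)
Public (not in any RFC 1918 range)


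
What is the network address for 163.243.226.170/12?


IP:   10100011.11110011.11100010.10101010
Mask: 11111111.11110000.00000000.00000000
AND operation:
Net:  10100011.11110000.00000000.00000000
Network: 163.240.0.0/12


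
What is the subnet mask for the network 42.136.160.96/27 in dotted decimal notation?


/27 means 27 network bits, 5 host bits
Binary: 11111111111111111111111111100000
Mask: 255.255.255.224


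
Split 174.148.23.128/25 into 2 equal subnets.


New prefix = 25 + 1 = 26
Each subnet has 64 addresses
  174.148.23.128/26
  174.148.23.192/26
Subnets: 174.148.23.128/26, 174.148.23.192/26


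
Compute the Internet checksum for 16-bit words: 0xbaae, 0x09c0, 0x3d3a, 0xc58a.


Sum all words (with carry folding):
+ 0xbaae = 0xbaae
+ 0x09c0 = 0xc46e
+ 0x3d3a = 0x01a9
+ 0xc58a = 0xc733
One's complement: ~0xc733
Checksum = 0x38cc


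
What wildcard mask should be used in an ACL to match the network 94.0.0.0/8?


Subnet mask: 255.0.0.0
Wildcard = 255.255.255.255 - subnet mask
255 - 255 = 0
255 - 0 = 255
255 - 0 = 255
255 - 0 = 255
Wildcard: 0.255.255.255


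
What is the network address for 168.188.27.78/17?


IP:   10101000.10111100.00011011.01001110
Mask: 11111111.11111111.10000000.00000000
AND operation:
Net:  10101000.10111100.00000000.00000000
Network: 168.188.0.0/17


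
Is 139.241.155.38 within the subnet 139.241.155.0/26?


Subnet network: 139.241.155.0
Test IP AND mask: 139.241.155.0
Yes, 139.241.155.38 is in 139.241.155.0/26


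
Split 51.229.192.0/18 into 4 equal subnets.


New prefix = 18 + 2 = 20
Each subnet has 4096 addresses
  51.229.192.0/20
  51.229.208.0/20
  51.229.224.0/20
  51.229.240.0/20
Subnets: 51.229.192.0/20, 51.229.208.0/20, 51.229.224.0/20, 51.229.240.0/20


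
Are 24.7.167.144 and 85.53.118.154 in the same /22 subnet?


Mask: 255.255.252.0
24.7.167.144 AND mask = 24.7.164.0
85.53.118.154 AND mask = 85.53.116.0
No, different subnets (24.7.164.0 vs 85.53.116.0)


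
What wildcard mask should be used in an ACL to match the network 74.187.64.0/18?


Subnet mask: 255.255.192.0
Wildcard = 255.255.255.255 - subnet mask
255 - 255 = 0
255 - 255 = 0
255 - 192 = 63
255 - 0 = 255
Wildcard: 0.0.63.255


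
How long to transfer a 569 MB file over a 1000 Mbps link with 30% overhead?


Effective throughput = 1000 * (1 - 30/100) = 700 Mbps
File size in Mb = 569 * 8 = 4552 Mb
Time = 4552 / 700
Time = 6.5029 seconds


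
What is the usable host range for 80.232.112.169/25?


Network: 80.232.112.128
Broadcast: 80.232.112.255
First usable = network + 1
Last usable = broadcast - 1
Range: 80.232.112.129 to 80.232.112.254


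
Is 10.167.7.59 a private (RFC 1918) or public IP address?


RFC 1918 private ranges:
  10.0.0.0/8 (10.0.0.0 - 10.255.255.255)
  172.16.0.0/12 (172.16.0.0 - 172.31.255.255)
  192.168.0.0/16 (192.168.0.0 - 192.168.255.255)
Private (in 10.0.0.0/8)


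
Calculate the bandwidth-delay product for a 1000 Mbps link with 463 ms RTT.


BDP = bandwidth * RTT
= 1000 Mbps * 463 ms
= 1000 * 1e6 * 463 / 1000 bits
= 463000000 bits
= 57875000 bytes
= 56518.5547 KB
BDP = 463000000 bits (57875000 bytes)


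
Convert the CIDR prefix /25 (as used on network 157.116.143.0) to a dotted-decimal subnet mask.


/25 means 25 network bits, 7 host bits
Binary: 11111111111111111111111110000000
Mask: 255.255.255.128


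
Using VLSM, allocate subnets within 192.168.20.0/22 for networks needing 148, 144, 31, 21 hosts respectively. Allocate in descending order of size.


148 hosts -> /24 (254 usable): 192.168.20.0/24
144 hosts -> /24 (254 usable): 192.168.21.0/24
31 hosts -> /26 (62 usable): 192.168.22.0/26
21 hosts -> /27 (30 usable): 192.168.22.64/27
Allocation: 192.168.20.0/24 (148 hosts, 254 usable); 192.168.21.0/24 (144 hosts, 254 usable); 192.168.22.0/26 (31 hosts, 62 usable); 192.168.22.64/27 (21 hosts, 30 usable)


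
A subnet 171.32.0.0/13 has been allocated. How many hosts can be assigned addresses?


Host bits = 32 - 13 = 19
Total addresses = 2^19 = 524288
Usable = total - 2 (network and broadcast)
Usable hosts: 524286


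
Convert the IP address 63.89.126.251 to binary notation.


63 = 00111111
89 = 01011001
126 = 01111110
251 = 11111011
Binary: 00111111.01011001.01111110.11111011


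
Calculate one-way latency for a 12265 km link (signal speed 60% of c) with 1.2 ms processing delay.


Speed = 0.6 * 3e5 km/s = 180000 km/s
Propagation delay = 12265 / 180000 = 0.0681 s = 68.1389 ms
Processing delay = 1.2 ms
Total one-way latency = 69.3389 ms


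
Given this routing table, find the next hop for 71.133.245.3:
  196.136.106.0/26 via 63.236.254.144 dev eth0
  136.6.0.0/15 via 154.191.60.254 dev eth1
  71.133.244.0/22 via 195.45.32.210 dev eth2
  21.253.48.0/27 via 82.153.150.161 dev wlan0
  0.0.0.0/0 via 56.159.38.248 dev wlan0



Longest prefix match for 71.133.245.3:
  /26 196.136.106.0: no
  /15 136.6.0.0: no
  /22 71.133.244.0: MATCH
  /27 21.253.48.0: no
  /0 0.0.0.0: MATCH
Selected: next-hop 195.45.32.210 via eth2 (matched /22)


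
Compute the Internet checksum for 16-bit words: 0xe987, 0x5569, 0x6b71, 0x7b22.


Sum all words (with carry folding):
+ 0xe987 = 0xe987
+ 0x5569 = 0x3ef1
+ 0x6b71 = 0xaa62
+ 0x7b22 = 0x2585
One's complement: ~0x2585
Checksum = 0xda7a


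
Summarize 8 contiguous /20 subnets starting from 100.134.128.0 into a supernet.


Original prefix: /20
Number of subnets: 8 = 2^3
New prefix = 20 - 3 = 17
Supernet: 100.134.128.0/17


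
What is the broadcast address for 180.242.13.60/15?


Network: 180.242.0.0/15
Host bits = 17
Set all host bits to 1:
Broadcast: 180.243.255.255


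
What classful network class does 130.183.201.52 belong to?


First octet: 130
Binary: 10000010
10xxxxxx -> Class B (128-191)
Class B, default mask 255.255.0.0 (/16)


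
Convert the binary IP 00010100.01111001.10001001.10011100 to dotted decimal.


00010100 = 20
01111001 = 121
10001001 = 137
10011100 = 156
IP: 20.121.137.156


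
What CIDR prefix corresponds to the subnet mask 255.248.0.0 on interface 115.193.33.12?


Binary: 11111111.11111000.00000000.00000000
Count leading 1s
Prefix: /13


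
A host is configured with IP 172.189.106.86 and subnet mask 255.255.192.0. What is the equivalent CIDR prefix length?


Binary: 11111111.11111111.11000000.00000000
Count leading 1s
Prefix: /18


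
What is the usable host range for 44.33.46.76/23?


Network: 44.33.46.0
Broadcast: 44.33.47.255
First usable = network + 1
Last usable = broadcast - 1
Range: 44.33.46.1 to 44.33.47.254


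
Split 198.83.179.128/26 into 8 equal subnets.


New prefix = 26 + 3 = 29
Each subnet has 8 addresses
  198.83.179.128/29
  198.83.179.136/29
  198.83.179.144/29
  198.83.179.152/29
  198.83.179.160/29
  198.83.179.168/29
  198.83.179.176/29
  198.83.179.184/29
Subnets: 198.83.179.128/29, 198.83.179.136/29, 198.83.179.144/29, 198.83.179.152/29, 198.83.179.160/29, 198.83.179.168/29, 198.83.179.176/29, 198.83.179.184/29


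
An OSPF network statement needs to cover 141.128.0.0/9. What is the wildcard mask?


Subnet mask: 255.128.0.0
Wildcard = 255.255.255.255 - subnet mask
255 - 255 = 0
255 - 128 = 127
255 - 0 = 255
255 - 0 = 255
Wildcard: 0.127.255.255
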